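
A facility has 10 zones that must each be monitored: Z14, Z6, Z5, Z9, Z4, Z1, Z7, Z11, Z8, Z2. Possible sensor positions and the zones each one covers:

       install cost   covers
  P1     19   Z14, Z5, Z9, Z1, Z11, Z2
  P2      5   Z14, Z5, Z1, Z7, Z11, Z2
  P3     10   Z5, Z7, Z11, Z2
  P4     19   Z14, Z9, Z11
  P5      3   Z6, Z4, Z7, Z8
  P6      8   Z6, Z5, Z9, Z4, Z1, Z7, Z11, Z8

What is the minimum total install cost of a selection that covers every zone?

P2, P6 cover every zone at install cost 5 + 8 = 13.
Any cover uses at least 2 sensor positions; among all covering selections none totals below 13.
Greedy by coverage-per-install cost would pick P5, P2, P6 for 16 — worse than the optimum 13.

13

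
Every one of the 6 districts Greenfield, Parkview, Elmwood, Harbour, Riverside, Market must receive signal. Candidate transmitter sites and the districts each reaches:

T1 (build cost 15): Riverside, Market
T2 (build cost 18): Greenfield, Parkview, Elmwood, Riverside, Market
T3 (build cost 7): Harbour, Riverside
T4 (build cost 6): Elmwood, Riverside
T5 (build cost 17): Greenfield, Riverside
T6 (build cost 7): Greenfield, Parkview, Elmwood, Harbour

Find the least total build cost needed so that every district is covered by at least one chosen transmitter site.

22

T1, T6 cover every district at build cost 15 + 7 = 22.
Any cover uses at least 2 transmitter sites; among all covering selections none totals below 22.
Greedy by coverage-per-build cost would pick T6, T4, T1 for 28 — worse than the optimum 22.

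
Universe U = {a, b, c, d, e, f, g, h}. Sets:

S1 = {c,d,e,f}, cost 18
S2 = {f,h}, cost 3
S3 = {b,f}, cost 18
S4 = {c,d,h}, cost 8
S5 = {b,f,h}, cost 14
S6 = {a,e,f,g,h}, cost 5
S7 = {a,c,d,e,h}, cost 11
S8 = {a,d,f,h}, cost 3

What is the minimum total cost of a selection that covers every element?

27

S4, S5, S6 cover every element at cost 8 + 14 + 5 = 27.
Any cover uses at least 3 sets; among all covering selections none totals below 27.
Greedy by coverage-per-cost would pick S8, S6, S4, S5 for 30 — worse than the optimum 27.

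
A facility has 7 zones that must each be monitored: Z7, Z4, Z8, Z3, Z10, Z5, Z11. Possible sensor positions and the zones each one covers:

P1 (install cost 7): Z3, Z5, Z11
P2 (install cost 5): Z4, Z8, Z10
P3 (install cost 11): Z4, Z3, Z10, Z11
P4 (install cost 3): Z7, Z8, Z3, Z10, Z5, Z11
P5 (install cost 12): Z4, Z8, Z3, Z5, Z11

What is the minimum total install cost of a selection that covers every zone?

8

P2, P4 cover every zone at install cost 5 + 3 = 8.
Any cover uses at least 2 sensor positions; among all covering selections none totals below 8.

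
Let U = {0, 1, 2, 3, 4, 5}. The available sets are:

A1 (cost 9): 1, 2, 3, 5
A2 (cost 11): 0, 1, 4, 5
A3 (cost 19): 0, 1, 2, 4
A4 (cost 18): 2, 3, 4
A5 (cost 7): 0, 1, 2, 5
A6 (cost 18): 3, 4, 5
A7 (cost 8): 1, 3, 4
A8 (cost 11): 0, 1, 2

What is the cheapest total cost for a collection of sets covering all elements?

15

A5, A7 cover every element at cost 7 + 8 = 15.
Any cover uses at least 2 sets; among all covering selections none totals below 15.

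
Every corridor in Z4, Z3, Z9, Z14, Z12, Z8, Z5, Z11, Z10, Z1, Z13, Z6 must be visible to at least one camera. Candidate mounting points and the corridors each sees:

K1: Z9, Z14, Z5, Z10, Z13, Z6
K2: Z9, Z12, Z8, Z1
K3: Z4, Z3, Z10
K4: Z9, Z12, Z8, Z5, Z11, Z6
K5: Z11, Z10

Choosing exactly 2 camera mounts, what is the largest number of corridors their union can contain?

9

Choosing K1, K2 covers {Z9, Z14, Z12, Z8, Z5, Z10, Z1, Z13, Z6} — 9 corridors.
No choice of 2 camera mounts does better; here Z4, Z3, Z11 are left uncovered.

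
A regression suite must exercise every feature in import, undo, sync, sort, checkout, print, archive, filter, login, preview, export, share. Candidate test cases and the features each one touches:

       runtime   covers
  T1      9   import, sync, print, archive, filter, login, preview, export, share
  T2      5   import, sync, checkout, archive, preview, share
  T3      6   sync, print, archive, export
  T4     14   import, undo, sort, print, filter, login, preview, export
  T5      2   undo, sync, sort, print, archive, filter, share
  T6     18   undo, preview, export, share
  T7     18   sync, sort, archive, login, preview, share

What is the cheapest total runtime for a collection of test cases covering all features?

16

T1, T2, T5 cover every feature at runtime 9 + 5 + 2 = 16.
Any cover uses at least 2 test cases; among all covering selections none totals below 16.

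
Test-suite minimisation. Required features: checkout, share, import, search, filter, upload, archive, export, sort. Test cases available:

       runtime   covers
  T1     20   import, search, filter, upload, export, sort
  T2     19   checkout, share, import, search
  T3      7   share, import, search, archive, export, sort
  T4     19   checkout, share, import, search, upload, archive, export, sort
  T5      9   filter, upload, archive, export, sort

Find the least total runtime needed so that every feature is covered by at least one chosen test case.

T2, T5 cover every feature at runtime 19 + 9 = 28.
Any cover uses at least 2 test cases; among all covering selections none totals below 28.

28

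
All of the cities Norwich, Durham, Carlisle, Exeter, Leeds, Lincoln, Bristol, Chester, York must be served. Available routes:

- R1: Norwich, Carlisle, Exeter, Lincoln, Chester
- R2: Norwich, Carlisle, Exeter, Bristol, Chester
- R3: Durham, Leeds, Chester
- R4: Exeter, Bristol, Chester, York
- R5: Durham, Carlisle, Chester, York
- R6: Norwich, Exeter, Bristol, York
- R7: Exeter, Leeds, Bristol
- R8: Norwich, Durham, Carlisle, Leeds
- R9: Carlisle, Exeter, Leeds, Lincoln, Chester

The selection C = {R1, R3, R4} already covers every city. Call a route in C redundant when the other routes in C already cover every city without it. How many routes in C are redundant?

0

Drop R1: Norwich, Carlisle, Lincoln uncovered — not redundant.
Drop R3: Durham, Leeds uncovered — not redundant.
Drop R4: Bristol, York uncovered — not redundant.
None of the routes in C is redundant.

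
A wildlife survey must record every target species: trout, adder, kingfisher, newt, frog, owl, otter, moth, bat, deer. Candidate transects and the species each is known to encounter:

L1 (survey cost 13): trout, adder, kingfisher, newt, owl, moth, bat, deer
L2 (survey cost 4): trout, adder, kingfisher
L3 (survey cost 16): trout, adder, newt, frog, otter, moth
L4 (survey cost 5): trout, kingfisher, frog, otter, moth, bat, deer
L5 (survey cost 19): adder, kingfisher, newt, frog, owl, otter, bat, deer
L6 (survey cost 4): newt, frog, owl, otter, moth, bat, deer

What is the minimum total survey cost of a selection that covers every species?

8

L2, L6 cover every species at survey cost 4 + 4 = 8.
Any cover uses at least 2 transects; among all covering selections none totals below 8.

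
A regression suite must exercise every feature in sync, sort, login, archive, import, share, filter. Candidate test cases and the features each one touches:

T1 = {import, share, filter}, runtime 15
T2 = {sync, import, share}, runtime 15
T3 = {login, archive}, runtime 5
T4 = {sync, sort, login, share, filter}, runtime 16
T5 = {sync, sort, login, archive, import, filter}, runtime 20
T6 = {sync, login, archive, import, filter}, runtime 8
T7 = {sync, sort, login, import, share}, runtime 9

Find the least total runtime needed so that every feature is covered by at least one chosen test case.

T6, T7 cover every feature at runtime 8 + 9 = 17.
Any cover uses at least 2 test cases; among all covering selections none totals below 17.

17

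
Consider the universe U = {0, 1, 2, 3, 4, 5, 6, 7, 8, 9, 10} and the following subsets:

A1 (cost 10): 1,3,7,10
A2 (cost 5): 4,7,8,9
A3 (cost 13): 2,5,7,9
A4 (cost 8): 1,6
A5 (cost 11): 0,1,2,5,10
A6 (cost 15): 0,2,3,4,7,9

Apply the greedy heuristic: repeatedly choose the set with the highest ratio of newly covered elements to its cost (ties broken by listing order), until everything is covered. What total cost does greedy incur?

34

Pick 1: A2 adds 4 new (4, 7, 8, 9) at cost 5 (ratio 4/5).
Pick 2: A5 adds 5 new (0, 1, 2, 5, 10) at cost 11 (ratio 5/11).
Pick 3: A4 adds 1 new (6) at cost 8 (ratio 1/8).
Pick 4: A1 adds 1 new (3) at cost 10 (ratio 1/10).
Greedy total cost: 5 + 11 + 8 + 10 = 34.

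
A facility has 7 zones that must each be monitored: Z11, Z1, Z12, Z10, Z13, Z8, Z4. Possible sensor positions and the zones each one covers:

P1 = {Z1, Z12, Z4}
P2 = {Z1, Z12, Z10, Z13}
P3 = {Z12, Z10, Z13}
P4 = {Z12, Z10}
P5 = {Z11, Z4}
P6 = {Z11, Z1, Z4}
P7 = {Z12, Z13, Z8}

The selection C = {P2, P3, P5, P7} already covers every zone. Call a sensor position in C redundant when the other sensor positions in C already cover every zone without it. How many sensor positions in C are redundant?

1

Drop P2: Z1 uncovered — not redundant.
Drop P3: the rest still cover every zone — redundant.
Drop P5: Z11, Z4 uncovered — not redundant.
Drop P7: Z8 uncovered — not redundant.
1 redundant: P3.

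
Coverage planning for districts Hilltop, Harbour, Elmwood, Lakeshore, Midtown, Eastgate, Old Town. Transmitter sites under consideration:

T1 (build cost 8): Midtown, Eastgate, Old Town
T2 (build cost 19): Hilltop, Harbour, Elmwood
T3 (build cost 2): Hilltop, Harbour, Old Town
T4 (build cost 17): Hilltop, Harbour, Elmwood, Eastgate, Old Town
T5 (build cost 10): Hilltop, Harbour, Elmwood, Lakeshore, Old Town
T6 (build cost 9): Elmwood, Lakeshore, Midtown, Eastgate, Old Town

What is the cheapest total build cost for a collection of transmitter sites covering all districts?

T3, T6 cover every district at build cost 2 + 9 = 11.
Any cover uses at least 2 transmitter sites; among all covering selections none totals below 11.

11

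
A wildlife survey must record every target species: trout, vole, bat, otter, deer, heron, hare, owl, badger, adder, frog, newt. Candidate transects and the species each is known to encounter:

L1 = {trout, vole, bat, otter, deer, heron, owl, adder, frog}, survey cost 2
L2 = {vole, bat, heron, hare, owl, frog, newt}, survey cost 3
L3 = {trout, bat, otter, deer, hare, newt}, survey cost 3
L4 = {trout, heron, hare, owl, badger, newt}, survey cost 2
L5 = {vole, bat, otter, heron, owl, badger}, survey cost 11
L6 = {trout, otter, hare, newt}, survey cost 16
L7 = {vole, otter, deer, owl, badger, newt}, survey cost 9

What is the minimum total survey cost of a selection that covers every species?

L1, L4 cover every species at survey cost 2 + 2 = 4.
Any cover uses at least 2 transects; among all covering selections none totals below 4.

4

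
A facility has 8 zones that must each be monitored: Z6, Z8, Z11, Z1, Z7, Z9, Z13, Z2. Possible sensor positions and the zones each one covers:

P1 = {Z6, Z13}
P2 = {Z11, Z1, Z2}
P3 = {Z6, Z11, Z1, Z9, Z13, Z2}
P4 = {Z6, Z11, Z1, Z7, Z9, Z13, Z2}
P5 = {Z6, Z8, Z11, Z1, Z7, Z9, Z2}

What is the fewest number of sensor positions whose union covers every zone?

P1, P5 together cover {Z6, Z8, Z11, Z1, Z7, Z9, Z13, Z2} — every zone.
No single sensor position contains all 8 zones, so 2 is optimal.

2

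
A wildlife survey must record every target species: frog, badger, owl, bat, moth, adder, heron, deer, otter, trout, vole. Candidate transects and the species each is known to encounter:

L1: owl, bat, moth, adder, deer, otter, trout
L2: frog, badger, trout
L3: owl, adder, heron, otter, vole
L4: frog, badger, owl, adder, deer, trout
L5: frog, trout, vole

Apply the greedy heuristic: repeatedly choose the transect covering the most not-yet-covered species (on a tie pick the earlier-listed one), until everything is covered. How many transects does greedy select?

3

Pick 1: L1 covers 7 new species (owl, bat, moth, adder, deer, otter, trout).
Pick 2: L2 covers 2 new species (frog, badger).
Pick 3: L3 covers 2 new species (heron, vole).
Greedy uses 3 transects.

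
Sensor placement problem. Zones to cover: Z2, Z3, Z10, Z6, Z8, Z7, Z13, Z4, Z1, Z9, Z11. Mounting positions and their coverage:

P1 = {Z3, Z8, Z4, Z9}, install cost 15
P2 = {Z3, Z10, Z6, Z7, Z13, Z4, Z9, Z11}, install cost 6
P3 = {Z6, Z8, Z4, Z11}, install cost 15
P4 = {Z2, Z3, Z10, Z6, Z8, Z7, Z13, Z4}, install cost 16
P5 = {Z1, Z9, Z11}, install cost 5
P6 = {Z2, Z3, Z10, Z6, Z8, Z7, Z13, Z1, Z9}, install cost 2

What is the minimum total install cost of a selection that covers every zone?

8

P2, P6 cover every zone at install cost 6 + 2 = 8.
Any cover uses at least 2 sensor positions; among all covering selections none totals below 8.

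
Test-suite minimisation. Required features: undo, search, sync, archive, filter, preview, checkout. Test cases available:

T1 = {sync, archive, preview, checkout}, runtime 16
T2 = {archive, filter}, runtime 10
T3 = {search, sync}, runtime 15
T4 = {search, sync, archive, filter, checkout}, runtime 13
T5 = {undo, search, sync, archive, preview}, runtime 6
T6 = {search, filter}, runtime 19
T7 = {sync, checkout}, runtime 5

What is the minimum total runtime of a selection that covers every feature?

19

T4, T5 cover every feature at runtime 13 + 6 = 19.
Any cover uses at least 2 test cases; among all covering selections none totals below 19.
Greedy by coverage-per-runtime would pick T5, T7, T2 for 21 — worse than the optimum 19.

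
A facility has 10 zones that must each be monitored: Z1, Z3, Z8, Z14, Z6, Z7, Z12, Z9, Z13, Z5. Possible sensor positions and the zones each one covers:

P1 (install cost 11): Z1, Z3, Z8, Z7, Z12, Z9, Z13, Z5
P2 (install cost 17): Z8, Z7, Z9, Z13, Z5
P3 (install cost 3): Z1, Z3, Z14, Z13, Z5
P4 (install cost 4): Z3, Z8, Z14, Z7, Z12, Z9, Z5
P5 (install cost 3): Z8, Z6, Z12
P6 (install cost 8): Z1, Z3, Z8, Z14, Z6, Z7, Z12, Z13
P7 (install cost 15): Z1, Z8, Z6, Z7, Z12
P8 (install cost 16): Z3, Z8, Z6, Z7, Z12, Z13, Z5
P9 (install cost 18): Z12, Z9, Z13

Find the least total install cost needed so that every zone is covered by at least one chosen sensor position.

P3, P4, P5 cover every zone at install cost 3 + 4 + 3 = 10.
Any cover uses at least 2 sensor positions; among all covering selections none totals below 10.

10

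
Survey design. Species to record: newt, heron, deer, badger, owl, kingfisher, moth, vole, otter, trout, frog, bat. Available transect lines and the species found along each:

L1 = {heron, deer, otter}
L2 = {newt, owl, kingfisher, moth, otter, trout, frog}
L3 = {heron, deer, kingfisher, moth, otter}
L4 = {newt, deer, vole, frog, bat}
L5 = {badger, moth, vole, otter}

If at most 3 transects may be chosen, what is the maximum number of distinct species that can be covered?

Choosing L1, L2, L4 covers {newt, heron, deer, owl, kingfisher, moth, vole, otter, trout, frog, bat} — 11 species.
No choice of 3 transects does better; here badger is left uncovered.

11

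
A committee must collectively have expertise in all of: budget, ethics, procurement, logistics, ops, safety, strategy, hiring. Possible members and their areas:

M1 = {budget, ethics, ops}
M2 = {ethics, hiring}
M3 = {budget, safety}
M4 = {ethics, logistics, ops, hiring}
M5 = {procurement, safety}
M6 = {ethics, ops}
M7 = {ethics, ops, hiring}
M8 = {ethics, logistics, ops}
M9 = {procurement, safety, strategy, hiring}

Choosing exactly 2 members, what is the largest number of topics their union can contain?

7

Choosing M1, M9 covers {budget, ethics, procurement, ops, safety, strategy, hiring} — 7 topics.
No choice of 2 members does better; here logistics is left uncovered.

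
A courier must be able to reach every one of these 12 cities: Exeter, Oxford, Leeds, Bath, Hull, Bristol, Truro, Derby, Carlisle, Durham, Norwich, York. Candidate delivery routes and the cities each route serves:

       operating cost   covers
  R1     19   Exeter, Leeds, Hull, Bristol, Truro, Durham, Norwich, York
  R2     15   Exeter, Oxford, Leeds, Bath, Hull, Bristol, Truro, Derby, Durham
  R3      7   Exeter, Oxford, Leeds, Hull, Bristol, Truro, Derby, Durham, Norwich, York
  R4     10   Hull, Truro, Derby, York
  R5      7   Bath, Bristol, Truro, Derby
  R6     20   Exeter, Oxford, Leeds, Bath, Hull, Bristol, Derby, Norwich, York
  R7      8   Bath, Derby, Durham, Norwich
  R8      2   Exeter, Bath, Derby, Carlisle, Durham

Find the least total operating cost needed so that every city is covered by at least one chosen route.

R3, R8 cover every city at operating cost 7 + 2 = 9.
Any cover uses at least 2 routes; among all covering selections none totals below 9.

9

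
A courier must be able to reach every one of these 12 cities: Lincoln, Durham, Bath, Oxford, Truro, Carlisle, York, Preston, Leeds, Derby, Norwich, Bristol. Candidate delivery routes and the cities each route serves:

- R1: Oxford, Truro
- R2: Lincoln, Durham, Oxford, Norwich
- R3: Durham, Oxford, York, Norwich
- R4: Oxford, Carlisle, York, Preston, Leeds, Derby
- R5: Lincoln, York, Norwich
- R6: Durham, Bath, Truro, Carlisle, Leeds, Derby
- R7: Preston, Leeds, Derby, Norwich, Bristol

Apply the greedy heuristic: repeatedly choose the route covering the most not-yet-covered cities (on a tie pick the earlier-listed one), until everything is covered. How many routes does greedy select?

4

Pick 1: R4 covers 6 new cities (Oxford, Carlisle, York, Preston, Leeds, Derby).
Pick 2: R2 covers 3 new cities (Lincoln, Durham, Norwich).
Pick 3: R6 covers 2 new cities (Bath, Truro).
Pick 4: R7 covers 1 new cities (Bristol).
Greedy uses 4 routes.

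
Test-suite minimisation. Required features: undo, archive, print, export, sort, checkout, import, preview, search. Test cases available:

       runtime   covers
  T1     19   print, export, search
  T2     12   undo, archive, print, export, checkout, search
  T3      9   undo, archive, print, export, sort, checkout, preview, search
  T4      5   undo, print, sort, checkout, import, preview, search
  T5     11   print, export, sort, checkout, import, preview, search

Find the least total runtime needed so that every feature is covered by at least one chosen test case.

T3, T4 cover every feature at runtime 9 + 5 = 14.
Any cover uses at least 2 test cases; among all covering selections none totals below 14.

14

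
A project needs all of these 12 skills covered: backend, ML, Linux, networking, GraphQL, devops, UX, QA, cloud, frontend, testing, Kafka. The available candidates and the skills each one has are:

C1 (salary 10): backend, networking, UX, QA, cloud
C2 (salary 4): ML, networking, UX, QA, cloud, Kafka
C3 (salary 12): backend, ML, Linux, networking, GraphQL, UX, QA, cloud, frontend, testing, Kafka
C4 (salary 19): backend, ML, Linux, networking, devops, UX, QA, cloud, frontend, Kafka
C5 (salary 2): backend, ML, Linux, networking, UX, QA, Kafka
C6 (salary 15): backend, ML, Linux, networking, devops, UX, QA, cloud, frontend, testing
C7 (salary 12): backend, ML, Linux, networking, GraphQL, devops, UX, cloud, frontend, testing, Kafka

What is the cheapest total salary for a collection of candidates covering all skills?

C5, C7 cover every skill at salary 2 + 12 = 14.
Any cover uses at least 2 candidates; among all covering selections none totals below 14.

14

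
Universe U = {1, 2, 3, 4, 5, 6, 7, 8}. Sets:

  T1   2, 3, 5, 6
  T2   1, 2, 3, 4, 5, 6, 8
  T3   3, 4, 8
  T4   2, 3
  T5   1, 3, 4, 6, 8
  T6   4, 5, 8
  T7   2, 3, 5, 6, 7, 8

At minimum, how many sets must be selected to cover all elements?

T2, T7 together cover {1, 2, 3, 4, 5, 6, 7, 8} — every element.
No single set contains all 8 elements, so 2 is optimal.

2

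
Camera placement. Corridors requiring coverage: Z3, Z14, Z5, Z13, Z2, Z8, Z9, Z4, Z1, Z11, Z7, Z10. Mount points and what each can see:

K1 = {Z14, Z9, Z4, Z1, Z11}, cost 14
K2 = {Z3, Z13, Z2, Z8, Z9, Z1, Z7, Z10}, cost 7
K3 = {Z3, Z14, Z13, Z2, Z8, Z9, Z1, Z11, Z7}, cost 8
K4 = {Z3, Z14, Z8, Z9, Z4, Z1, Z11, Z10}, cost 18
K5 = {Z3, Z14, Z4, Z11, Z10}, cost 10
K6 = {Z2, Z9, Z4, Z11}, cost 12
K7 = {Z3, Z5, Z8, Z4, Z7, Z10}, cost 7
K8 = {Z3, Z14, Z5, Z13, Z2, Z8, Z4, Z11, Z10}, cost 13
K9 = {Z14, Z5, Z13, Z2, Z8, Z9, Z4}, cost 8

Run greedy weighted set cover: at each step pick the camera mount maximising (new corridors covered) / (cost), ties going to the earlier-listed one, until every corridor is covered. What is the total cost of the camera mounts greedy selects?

23

Pick 1: K2 adds 8 new (Z3, Z13, Z2, Z8, Z9, Z1, Z7, Z10) at cost 7 (ratio 8/7).
Pick 2: K9 adds 3 new (Z14, Z5, Z4) at cost 8 (ratio 3/8).
Pick 3: K3 adds 1 new (Z11) at cost 8 (ratio 1/8).
Greedy total cost: 7 + 8 + 8 = 23. (The true optimum is 15, so greedy overshoots here.)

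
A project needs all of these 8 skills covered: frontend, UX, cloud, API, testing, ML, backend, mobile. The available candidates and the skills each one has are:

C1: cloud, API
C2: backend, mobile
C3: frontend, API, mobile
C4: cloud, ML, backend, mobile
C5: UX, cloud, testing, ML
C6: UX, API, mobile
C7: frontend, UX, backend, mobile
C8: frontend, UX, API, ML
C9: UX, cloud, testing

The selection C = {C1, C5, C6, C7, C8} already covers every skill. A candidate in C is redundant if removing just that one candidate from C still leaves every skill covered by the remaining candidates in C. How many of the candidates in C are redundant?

3

Drop C1: the rest still cover every skill — redundant.
Drop C5: testing uncovered — not redundant.
Drop C6: the rest still cover every skill — redundant.
Drop C7: backend uncovered — not redundant.
Drop C8: the rest still cover every skill — redundant.
3 redundant: C1, C6, C8.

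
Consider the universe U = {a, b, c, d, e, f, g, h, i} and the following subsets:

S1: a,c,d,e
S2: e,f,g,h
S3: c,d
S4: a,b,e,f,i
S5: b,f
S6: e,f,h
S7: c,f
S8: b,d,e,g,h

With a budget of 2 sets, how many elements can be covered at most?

8

Choosing S4, S8 covers {a, b, d, e, f, g, h, i} — 8 elements.
No choice of 2 sets does better; here c is left uncovered.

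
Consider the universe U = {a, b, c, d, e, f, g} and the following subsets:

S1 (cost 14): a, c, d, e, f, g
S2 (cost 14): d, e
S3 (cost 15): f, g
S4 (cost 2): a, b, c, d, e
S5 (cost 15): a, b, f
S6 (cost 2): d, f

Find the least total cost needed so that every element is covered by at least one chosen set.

S1, S4 cover every element at cost 14 + 2 = 16.
Any cover uses at least 2 sets; among all covering selections none totals below 16.

16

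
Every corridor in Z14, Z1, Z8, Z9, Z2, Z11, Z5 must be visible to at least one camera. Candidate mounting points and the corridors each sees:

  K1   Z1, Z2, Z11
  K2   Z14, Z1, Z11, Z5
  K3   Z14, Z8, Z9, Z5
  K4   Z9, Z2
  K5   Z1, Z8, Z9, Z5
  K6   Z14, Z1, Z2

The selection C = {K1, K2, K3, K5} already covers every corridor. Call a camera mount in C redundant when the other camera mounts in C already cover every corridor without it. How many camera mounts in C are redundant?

3

Drop K1: Z2 uncovered — not redundant.
Drop K2: the rest still cover every corridor — redundant.
Drop K3: the rest still cover every corridor — redundant.
Drop K5: the rest still cover every corridor — redundant.
3 redundant: K2, K3, K5.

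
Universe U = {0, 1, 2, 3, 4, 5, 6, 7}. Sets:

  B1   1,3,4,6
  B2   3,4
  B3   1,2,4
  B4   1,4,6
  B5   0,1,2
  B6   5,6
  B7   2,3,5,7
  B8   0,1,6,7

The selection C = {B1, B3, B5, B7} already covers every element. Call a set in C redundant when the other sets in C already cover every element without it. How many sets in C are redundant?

Drop B1: 6 uncovered — not redundant.
Drop B3: the rest still cover every element — redundant.
Drop B5: 0 uncovered — not redundant.
Drop B7: 5, 7 uncovered — not redundant.
1 redundant: B3.

1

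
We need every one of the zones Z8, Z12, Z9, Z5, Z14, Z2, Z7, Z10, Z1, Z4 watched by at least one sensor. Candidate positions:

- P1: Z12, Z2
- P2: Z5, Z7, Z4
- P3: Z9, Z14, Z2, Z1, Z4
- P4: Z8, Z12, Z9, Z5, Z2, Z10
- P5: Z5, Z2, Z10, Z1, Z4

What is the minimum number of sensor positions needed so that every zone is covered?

3

P2, P3, P4 together cover {Z8, Z12, Z9, Z5, Z14, Z2, Z7, Z10, Z1, Z4} — every zone.
No 2 of the 5 sensor positions cover everything (all 10 pairs fall short), so 3 is minimum.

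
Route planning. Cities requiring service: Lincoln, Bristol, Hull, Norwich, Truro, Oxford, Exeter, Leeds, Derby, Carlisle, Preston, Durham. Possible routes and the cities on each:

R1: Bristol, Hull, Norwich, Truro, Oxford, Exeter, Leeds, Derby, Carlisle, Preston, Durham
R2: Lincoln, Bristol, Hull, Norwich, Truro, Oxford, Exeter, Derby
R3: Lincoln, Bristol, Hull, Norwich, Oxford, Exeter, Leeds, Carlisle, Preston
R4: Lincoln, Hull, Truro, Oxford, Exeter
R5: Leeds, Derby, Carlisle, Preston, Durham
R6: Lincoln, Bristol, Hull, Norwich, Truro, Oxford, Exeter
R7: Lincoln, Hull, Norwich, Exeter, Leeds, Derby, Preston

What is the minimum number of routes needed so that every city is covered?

R1, R2 together cover {Lincoln, Bristol, Hull, Norwich, Truro, Oxford, Exeter, Leeds, Derby, Carlisle, Preston, Durham} — every city.
No single route contains all 12 cities, so 2 is optimal.

2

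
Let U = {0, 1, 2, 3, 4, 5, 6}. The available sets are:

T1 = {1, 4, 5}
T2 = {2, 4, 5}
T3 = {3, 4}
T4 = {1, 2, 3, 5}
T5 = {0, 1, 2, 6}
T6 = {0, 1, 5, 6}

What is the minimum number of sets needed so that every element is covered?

3

T1, T3, T5 together cover {0, 1, 2, 3, 4, 5, 6} — every element.
No 2 of the 6 sets cover everything (all 15 pairs fall short), so 3 is minimum.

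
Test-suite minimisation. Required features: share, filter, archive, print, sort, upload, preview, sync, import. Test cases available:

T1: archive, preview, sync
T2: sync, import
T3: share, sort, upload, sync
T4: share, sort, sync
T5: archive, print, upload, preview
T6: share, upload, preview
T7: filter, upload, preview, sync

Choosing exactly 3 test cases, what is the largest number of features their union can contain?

8

Choosing T2, T3, T5 covers {share, archive, print, sort, upload, preview, sync, import} — 8 features.
No choice of 3 test cases does better; here filter is left uncovered.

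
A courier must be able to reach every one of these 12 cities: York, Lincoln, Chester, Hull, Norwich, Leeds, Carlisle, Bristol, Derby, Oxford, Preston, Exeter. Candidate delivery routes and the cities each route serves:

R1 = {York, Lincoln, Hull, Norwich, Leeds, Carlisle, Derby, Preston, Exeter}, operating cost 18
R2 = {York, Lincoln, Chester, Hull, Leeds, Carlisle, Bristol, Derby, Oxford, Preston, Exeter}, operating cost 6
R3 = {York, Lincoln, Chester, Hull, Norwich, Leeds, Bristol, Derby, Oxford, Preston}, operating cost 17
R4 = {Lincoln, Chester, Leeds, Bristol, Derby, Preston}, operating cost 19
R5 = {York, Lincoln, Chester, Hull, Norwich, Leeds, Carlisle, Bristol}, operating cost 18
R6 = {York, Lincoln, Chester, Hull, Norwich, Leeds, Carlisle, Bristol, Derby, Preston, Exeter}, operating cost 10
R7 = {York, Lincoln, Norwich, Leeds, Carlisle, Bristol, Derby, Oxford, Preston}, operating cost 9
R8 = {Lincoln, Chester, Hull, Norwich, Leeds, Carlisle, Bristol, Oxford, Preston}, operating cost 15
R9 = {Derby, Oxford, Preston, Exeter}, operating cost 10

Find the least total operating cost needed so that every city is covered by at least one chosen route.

15

R2, R7 cover every city at operating cost 6 + 9 = 15.
Any cover uses at least 2 routes; among all covering selections none totals below 15.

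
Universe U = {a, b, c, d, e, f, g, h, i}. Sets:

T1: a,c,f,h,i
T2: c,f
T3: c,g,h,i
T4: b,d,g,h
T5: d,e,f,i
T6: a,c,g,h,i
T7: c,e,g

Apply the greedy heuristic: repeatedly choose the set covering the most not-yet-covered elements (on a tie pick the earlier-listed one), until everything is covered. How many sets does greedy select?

Pick 1: T1 covers 5 new elements (a, c, f, h, i).
Pick 2: T4 covers 3 new elements (b, d, g).
Pick 3: T5 covers 1 new elements (e).
Greedy uses 3 sets.

3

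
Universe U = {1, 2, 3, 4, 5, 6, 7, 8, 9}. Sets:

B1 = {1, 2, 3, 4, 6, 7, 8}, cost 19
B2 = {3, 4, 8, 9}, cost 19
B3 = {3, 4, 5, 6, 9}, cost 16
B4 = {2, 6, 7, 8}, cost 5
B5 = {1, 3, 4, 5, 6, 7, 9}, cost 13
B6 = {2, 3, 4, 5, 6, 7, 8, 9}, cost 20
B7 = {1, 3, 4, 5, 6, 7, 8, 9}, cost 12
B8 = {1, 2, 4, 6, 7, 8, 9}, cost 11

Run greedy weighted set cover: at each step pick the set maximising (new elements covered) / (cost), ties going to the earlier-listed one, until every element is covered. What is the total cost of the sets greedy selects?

17

Pick 1: B4 adds 4 new (2, 6, 7, 8) at cost 5 (ratio 4/5).
Pick 2: B7 adds 5 new (1, 3, 4, 5, 9) at cost 12 (ratio 5/12).
Greedy total cost: 5 + 12 = 17.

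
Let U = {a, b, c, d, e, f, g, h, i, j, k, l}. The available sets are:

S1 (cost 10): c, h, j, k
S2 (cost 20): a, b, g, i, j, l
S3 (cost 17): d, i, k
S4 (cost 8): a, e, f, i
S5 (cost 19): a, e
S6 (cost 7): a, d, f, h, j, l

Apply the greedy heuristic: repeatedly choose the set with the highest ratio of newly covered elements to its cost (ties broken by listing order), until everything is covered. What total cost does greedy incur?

45

Pick 1: S6 adds 6 new (a, d, f, h, j, l) at cost 7 (ratio 6/7).
Pick 2: S4 adds 2 new (e, i) at cost 8 (ratio 2/8).
Pick 3: S1 adds 2 new (c, k) at cost 10 (ratio 2/10).
Pick 4: S2 adds 2 new (b, g) at cost 20 (ratio 2/20).
Greedy total cost: 7 + 8 + 10 + 20 = 45.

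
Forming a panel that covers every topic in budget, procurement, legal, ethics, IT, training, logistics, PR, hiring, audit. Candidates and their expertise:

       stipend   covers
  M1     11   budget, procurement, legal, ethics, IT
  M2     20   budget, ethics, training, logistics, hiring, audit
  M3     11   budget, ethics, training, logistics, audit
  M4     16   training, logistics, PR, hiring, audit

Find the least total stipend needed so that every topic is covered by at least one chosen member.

M1, M4 cover every topic at stipend 11 + 16 = 27.
Any cover uses at least 2 members; among all covering selections none totals below 27.

27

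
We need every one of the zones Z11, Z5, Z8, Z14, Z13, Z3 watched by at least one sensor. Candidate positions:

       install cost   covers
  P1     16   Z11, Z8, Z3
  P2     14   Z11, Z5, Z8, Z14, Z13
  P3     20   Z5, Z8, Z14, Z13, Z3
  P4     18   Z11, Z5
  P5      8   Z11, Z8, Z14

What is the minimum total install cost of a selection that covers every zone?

P3, P5 cover every zone at install cost 20 + 8 = 28.
Any cover uses at least 2 sensor positions; among all covering selections none totals below 28.

28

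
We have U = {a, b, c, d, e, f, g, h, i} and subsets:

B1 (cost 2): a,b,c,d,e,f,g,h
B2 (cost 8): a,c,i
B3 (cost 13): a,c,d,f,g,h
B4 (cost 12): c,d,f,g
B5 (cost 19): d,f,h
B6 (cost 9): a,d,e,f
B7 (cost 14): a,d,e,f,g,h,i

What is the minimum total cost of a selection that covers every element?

10

B1, B2 cover every element at cost 2 + 8 = 10.
Any cover uses at least 2 sets; among all covering selections none totals below 10.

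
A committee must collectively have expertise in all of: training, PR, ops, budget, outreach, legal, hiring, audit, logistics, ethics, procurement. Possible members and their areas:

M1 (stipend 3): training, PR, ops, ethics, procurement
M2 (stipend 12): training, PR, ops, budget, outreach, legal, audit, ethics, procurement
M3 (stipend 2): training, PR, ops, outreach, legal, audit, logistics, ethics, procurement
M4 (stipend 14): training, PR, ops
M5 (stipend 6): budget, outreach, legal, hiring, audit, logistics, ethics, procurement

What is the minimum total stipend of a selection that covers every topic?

M3, M5 cover every topic at stipend 2 + 6 = 8.
Any cover uses at least 2 members; among all covering selections none totals below 8.

8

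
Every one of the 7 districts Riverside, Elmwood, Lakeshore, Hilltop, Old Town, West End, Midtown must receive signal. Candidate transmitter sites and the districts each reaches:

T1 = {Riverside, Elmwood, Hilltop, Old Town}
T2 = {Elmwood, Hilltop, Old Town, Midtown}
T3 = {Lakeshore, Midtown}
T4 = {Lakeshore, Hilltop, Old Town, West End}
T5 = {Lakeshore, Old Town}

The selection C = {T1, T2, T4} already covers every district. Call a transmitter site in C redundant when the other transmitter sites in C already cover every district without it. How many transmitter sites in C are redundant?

Drop T1: Riverside uncovered — not redundant.
Drop T2: Midtown uncovered — not redundant.
Drop T4: Lakeshore, West End uncovered — not redundant.
None of the transmitter sites in C is redundant.

0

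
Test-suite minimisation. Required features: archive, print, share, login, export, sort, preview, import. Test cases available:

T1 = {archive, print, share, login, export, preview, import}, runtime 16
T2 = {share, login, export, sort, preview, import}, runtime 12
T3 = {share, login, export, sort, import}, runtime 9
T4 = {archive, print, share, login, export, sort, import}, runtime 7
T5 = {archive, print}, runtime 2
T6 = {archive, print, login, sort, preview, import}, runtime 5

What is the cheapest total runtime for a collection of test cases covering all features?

12

T4, T6 cover every feature at runtime 7 + 5 = 12.
Any cover uses at least 2 test cases; among all covering selections none totals below 12.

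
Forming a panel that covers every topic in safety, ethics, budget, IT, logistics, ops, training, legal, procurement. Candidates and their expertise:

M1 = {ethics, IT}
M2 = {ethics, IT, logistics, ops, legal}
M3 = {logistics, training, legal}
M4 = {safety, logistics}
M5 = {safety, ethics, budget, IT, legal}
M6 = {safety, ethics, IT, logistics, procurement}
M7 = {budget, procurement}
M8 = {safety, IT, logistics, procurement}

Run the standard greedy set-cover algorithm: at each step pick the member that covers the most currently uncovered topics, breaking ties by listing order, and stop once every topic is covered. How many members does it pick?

Pick 1: M2 covers 5 new topics (ethics, IT, logistics, ops, legal).
Pick 2: M5 covers 2 new topics (safety, budget).
Pick 3: M3 covers 1 new topics (training).
Pick 4: M6 covers 1 new topics (procurement).
Greedy uses 4 members.

4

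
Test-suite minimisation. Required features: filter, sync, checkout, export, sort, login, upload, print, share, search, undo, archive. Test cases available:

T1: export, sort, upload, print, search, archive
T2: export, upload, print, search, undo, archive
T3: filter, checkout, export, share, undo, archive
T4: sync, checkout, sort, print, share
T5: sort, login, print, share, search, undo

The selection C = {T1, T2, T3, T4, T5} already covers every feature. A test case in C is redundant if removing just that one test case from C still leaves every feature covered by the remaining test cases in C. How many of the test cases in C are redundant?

Drop T1: the rest still cover every feature — redundant.
Drop T2: the rest still cover every feature — redundant.
Drop T3: filter uncovered — not redundant.
Drop T4: sync uncovered — not redundant.
Drop T5: login uncovered — not redundant.
2 redundant: T1, T2.

2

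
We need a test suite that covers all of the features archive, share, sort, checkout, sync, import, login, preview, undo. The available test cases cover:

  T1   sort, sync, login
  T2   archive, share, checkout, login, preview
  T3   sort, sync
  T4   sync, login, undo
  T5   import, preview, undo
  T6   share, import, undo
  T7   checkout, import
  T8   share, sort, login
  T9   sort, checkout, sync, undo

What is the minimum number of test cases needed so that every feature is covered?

T1, T2, T5 together cover {archive, share, sort, checkout, sync, import, login, preview, undo} — every feature.
No 2 of the 9 test cases cover everything (all 36 pairs fall short), so 3 is minimum.

3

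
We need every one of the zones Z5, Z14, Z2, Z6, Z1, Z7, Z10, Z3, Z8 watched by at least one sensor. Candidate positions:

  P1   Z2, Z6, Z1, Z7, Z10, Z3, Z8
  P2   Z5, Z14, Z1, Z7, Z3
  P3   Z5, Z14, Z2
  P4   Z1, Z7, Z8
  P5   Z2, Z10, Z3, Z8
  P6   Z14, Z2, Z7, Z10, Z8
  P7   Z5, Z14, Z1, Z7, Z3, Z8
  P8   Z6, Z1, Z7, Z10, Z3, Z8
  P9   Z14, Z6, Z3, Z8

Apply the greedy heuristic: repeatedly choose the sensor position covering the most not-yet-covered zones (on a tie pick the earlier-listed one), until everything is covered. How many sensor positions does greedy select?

Pick 1: P1 covers 7 new zones (Z2, Z6, Z1, Z7, Z10, Z3, Z8).
Pick 2: P2 covers 2 new zones (Z5, Z14).
Greedy uses 2 sensor positions.

2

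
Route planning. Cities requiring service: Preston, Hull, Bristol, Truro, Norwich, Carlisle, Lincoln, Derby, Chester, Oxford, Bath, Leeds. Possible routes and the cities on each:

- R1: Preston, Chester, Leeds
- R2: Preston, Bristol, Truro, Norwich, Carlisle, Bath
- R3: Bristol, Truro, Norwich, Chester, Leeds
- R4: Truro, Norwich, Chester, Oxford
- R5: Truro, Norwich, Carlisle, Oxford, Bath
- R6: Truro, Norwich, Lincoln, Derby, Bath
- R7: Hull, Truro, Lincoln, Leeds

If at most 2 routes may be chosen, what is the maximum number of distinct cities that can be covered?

Choosing R2, R7 covers {Preston, Hull, Bristol, Truro, Norwich, Carlisle, Lincoln, Bath, Leeds} — 9 cities.
No choice of 2 routes does better; here Derby, Chester, Oxford are left uncovered.

9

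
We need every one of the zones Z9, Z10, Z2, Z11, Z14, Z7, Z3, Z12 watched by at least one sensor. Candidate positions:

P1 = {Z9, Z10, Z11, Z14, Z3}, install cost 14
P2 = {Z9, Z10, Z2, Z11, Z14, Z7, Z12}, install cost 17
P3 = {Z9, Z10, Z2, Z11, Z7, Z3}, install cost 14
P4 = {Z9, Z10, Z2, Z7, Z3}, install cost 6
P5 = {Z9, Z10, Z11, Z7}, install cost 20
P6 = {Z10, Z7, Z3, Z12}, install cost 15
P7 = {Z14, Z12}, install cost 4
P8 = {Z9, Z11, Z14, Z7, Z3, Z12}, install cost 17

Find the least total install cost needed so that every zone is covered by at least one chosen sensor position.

18

P3, P7 cover every zone at install cost 14 + 4 = 18.
Any cover uses at least 2 sensor positions; among all covering selections none totals below 18.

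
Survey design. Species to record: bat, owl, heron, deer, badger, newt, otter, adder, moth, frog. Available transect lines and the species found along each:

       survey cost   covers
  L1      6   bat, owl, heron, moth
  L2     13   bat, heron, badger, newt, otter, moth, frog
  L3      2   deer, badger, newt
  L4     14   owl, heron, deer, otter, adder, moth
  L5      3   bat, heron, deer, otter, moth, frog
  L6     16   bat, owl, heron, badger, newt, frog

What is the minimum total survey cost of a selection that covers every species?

19

L3, L4, L5 cover every species at survey cost 2 + 14 + 3 = 19.
Any cover uses at least 2 transects; among all covering selections none totals below 19.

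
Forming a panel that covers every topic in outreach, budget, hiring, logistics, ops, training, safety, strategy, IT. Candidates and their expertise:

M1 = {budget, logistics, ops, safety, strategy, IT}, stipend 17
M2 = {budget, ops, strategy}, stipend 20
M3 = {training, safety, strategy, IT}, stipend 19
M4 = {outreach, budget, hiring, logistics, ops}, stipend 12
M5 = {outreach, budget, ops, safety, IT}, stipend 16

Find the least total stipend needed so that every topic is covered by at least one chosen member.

M3, M4 cover every topic at stipend 19 + 12 = 31.
Any cover uses at least 2 members; among all covering selections none totals below 31.

31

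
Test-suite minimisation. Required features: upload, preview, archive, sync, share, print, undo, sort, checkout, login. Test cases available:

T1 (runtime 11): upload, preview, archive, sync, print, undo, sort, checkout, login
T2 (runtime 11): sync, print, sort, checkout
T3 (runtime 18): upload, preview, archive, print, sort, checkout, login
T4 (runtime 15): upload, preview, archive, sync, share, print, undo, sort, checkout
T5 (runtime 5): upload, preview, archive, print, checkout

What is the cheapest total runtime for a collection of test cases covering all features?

26

T1, T4 cover every feature at runtime 11 + 15 = 26.
Any cover uses at least 2 test cases; among all covering selections none totals below 26.
Greedy by coverage-per-runtime would pick T5, T1, T4 for 31 — worse than the optimum 26.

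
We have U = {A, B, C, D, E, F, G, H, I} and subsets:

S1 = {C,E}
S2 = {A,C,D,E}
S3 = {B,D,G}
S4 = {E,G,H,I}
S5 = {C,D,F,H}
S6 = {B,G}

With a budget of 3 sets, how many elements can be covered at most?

Choosing S2, S3, S4 covers {A, B, C, D, E, G, H, I} — 8 elements.
No choice of 3 sets does better; here F is left uncovered.

8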